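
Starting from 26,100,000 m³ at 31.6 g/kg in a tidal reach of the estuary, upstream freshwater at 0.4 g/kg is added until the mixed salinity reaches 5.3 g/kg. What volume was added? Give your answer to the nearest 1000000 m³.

140000000 m³

Salt balance: 26,100,000×31.6 + V×0.4 = (26,100,000+V)×5.3
824,760,000 + 0.4V = 138,330,000 + 5.3V
686,430,000 = 4.9V
V = 140,087,755.1 m³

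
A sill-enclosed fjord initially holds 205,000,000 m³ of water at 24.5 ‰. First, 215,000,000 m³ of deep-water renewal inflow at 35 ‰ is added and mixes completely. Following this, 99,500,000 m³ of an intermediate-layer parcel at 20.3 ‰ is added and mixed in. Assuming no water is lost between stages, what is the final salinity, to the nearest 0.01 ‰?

28.04 ‰

Total salt / total volume:
Initial salt = 205,000,000×24.5 = 5,022,500,000
After stage 1: salt = 5,022,500,000 + 215,000,000×35 = 12,547,500,000; volume = 420,000,000 m³; S = 29.875 ‰
After stage 2: salt = 12,547,500,000 + 99,500,000×20.3 = 14,567,350,000; volume = 519,500,000 m³
S = 14,567,350,000 / 519,500,000 = 28.0411 ‰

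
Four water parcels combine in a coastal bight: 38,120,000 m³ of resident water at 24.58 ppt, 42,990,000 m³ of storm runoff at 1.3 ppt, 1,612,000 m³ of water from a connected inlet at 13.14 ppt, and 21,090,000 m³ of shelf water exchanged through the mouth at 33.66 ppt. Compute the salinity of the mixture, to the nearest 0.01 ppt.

By conservation of dissolved salt,
salt = 38,120,000×24.58 + 42,990,000×1.3 + 1,612,000×13.14 + 21,090,000×33.66 = 936,989,600 + 55,887,000 + 21,181,680 + 709,889,400 = 1,723,947,680
volume = 38,120,000 + 42,990,000 + 1,612,000 + 21,090,000 = 103,812,000 m³
S = 1,723,947,680 / 103,812,000 = 16.6064 ppt

16.61 ppt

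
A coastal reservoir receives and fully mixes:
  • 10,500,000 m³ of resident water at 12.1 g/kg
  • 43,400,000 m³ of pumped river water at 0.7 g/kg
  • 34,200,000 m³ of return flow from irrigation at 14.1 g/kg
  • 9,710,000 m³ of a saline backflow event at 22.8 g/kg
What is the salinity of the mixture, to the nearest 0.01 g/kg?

8.80 g/kg

Weighted by volume,
salt = 10,500,000×12.1 + 43,400,000×0.7 + 34,200,000×14.1 + 9,710,000×22.8 = 127,050,000 + 30,380,000 + 482,220,000 + 221,388,000 = 861,038,000
volume = 10,500,000 + 43,400,000 + 34,200,000 + 9,710,000 = 97,810,000 m³
S = 861,038,000 / 97,810,000 = 8.8032 g/kg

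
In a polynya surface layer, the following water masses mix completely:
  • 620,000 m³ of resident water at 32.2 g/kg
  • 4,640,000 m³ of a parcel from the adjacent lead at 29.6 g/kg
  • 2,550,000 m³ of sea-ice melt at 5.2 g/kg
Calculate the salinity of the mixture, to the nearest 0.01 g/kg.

21.84 g/kg

Mass of salt is conserved:
salt = 620,000×32.2 + 4,640,000×29.6 + 2,550,000×5.2 = 19,964,000 + 137,344,000 + 13,260,000 = 170,568,000
volume = 620,000 + 4,640,000 + 2,550,000 = 7,810,000 m³
S = 170,568,000 / 7,810,000 = 21.8397 g/kg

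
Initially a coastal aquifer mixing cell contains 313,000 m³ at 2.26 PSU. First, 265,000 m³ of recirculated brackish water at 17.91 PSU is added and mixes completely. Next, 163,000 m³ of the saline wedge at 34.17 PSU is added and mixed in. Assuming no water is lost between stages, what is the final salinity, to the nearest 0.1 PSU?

14.9 PSU

Weighted by volume,
Initial salt = 313,000×2.26 = 707,380
After stage 1: salt = 707,380 + 265,000×17.91 = 5,453,530; volume = 578,000 m³; S = 9.435 PSU
After stage 2: salt = 5,453,530 + 163,000×34.17 = 11,023,240; volume = 741,000 m³
S = 11,023,240 / 741,000 = 14.8762 PSU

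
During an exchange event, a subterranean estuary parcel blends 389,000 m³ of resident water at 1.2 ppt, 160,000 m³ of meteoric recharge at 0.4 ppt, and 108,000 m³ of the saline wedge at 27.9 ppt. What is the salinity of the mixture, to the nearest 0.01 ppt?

Mass of salt is conserved:
salt = 389,000×1.2 + 160,000×0.4 + 108,000×27.9 = 466,800 + 64,000 + 3,013,200 = 3,544,000
volume = 389,000 + 160,000 + 108,000 = 657,000 m³
S = 3,544,000 / 657,000 = 5.3942 ppt

5.39 ppt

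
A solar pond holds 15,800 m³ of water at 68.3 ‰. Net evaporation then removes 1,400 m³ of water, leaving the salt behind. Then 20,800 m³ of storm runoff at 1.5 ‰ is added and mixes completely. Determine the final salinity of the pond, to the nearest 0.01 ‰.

31.54 ‰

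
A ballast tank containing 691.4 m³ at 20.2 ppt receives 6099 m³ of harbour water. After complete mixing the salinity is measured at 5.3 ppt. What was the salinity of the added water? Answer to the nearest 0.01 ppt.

3.61 ppt

Salt balance: 691.4×20.2 + 6,099×S = 6,790.4×5.3
13,966.28 + 6,099·S = 35,989.12
S = (35,989.12 − 13,966.28) / 6,099 = 3.6109 ppt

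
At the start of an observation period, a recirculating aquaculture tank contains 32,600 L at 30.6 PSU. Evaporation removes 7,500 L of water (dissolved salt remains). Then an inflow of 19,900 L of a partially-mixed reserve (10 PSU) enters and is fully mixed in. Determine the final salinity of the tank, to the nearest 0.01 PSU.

After evaporation: salt = 32,600×30.6 = 997,560; volume = 32,600 − 7,500 = 25,100 L
After mixing: salt = 997,560 + 19,900×10 = 1,196,560; volume = 25,100 + 19,900 = 45,000 L
S = 1,196,560 / 45,000 = 26.5902 PSU

26.59 PSU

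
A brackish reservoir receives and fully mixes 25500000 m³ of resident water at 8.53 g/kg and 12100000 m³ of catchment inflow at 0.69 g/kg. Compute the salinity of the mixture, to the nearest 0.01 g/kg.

6.01 g/kg

Total salt / total volume:
salt = 25,500,000×8.53 + 12,100,000×0.69 = 217,515,000 + 8,349,000 = 225,864,000
volume = 25,500,000 + 12,100,000 = 37,600,000 m³
S = 225,864,000 / 37,600,000 = 6.007 g/kg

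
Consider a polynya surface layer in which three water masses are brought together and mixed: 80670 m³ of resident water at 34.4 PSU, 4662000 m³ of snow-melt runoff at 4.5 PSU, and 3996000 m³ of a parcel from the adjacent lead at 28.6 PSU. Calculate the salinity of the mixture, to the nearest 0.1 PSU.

15.8 PSU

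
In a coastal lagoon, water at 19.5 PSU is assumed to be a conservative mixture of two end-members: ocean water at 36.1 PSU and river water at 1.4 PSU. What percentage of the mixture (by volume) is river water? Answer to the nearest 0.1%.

47.8%

Let f be the freshwater fraction. Salt balance per unit volume:
f×1.4 + (1−f)×36.1 = 19.5
f = (36.1 − 19.5) / (36.1 − 1.4) = 16.6/34.7 = 0.4784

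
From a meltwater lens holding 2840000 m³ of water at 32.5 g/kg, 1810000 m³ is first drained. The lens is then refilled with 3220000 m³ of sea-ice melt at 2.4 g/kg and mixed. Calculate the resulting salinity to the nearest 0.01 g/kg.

Remaining after removal: 1,030,000 m³ at 32.5 g/kg (salt = 33,475,000)
After addition: salt = 33,475,000 + 3,220,000×2.4 = 41,203,000; volume = 4,250,000 m³
S = 41,203,000 / 4,250,000 = 9.6948 g/kg

9.69 g/kg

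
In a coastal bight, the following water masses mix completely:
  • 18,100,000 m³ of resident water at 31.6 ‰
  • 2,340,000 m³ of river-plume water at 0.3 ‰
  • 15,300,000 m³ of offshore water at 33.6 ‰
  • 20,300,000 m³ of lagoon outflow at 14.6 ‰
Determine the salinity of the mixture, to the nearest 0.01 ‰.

Weighted by volume,
salt = 18,100,000×31.6 + 2,340,000×0.3 + 15,300,000×33.6 + 20,300,000×14.6 = 571,960,000 + 702,000 + 514,080,000 + 296,380,000 = 1,383,122,000
volume = 18,100,000 + 2,340,000 + 15,300,000 + 20,300,000 = 56,040,000 m³
S = 1,383,122,000 / 56,040,000 = 24.681 ‰

24.68 ‰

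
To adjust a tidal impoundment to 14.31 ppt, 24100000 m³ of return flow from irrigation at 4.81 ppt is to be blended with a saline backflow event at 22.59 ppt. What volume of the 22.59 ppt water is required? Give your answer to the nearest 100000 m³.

Salt balance: 24,100,000×4.81 + V×22.59 = (24,100,000+V)×14.31
115,921,000 + 22.59V = 344,871,000 + 14.31V
228,950,000 = 8.28V
V = 27,650,966.18 m³

27700000 m³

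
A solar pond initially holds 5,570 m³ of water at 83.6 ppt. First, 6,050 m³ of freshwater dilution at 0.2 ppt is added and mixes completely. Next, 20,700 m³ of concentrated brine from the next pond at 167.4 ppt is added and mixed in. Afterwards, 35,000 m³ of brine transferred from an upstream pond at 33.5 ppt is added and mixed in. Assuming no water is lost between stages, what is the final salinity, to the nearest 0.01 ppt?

75.83 ppt

Weighted by volume,
Initial salt = 5,570×83.6 = 465,652
After stage 1: salt = 465,652 + 6,050×0.2 = 466,862; volume = 11,620 m³; S = 40.177 ppt
After stage 2: salt = 466,862 + 20,700×167.4 = 3,932,042; volume = 32,320 m³; S = 121.66 ppt
After stage 3: salt = 3,932,042 + 35,000×33.5 = 5,104,542; volume = 67,320 m³
S = 5,104,542 / 67,320 = 75.825 ppt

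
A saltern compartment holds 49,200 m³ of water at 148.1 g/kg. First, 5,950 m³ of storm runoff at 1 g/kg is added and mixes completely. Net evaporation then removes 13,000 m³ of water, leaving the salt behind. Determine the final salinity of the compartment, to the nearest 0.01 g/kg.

173.01 g/kg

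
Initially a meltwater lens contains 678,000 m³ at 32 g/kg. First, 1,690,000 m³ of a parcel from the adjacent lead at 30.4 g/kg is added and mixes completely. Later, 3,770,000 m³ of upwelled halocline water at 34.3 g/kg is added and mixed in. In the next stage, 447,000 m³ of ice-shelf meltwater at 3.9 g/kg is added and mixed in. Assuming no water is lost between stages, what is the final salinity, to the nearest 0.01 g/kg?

31.00 g/kg

Conserving salt mass:
Initial salt = 678,000×32 = 21,696,000
After stage 1: salt = 21,696,000 + 1,690,000×30.4 = 73,072,000; volume = 2,368,000 m³; S = 30.858 g/kg
After stage 2: salt = 73,072,000 + 3,770,000×34.3 = 202,383,000; volume = 6,138,000 m³; S = 32.972 g/kg
After stage 3: salt = 202,383,000 + 447,000×3.9 = 204,126,300; volume = 6,585,000 m³
S = 204,126,300 / 6,585,000 = 30.9987 g/kg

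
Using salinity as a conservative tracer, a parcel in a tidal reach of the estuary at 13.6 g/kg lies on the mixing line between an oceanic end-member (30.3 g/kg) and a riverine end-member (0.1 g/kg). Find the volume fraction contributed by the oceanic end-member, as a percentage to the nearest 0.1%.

Let g be the oceanic fraction. Salt balance per unit volume:
g×30.3 + (1−g)×0.1 = 13.6
g = (13.6 − 0.1) / (30.3 − 0.1) = 13.5/30.2 = 0.447

44.7%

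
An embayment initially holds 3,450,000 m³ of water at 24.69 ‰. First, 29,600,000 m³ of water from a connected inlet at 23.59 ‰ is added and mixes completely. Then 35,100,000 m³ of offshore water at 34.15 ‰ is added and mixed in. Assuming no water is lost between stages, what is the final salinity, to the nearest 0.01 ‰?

29.08 ‰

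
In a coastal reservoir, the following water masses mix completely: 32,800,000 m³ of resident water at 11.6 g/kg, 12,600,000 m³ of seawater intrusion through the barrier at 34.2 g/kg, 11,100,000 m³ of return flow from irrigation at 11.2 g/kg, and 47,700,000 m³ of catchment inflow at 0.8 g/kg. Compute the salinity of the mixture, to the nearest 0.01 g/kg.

Conserving salt mass:
salt = 32,800,000×11.6 + 12,600,000×34.2 + 11,100,000×11.2 + 47,700,000×0.8 = 380,480,000 + 430,920,000 + 124,320,000 + 38,160,000 = 973,880,000
volume = 32,800,000 + 12,600,000 + 11,100,000 + 47,700,000 = 104,200,000 m³
S = 973,880,000 / 104,200,000 = 9.3463 g/kg

9.35 g/kg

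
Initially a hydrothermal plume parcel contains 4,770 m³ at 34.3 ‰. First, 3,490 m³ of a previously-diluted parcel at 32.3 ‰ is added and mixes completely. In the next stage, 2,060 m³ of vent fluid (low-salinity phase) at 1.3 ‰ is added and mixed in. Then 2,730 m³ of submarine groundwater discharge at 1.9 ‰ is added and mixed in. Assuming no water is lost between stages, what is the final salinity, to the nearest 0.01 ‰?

By conservation of dissolved salt,
Initial salt = 4,770×34.3 = 163,611
After stage 1: salt = 163,611 + 3,490×32.3 = 276,338; volume = 8,260 m³; S = 33.455 ‰
After stage 2: salt = 276,338 + 2,060×1.3 = 279,016; volume = 10,320 m³; S = 27.036 ‰
After stage 3: salt = 279,016 + 2,730×1.9 = 284,203; volume = 13,050 m³
S = 284,203 / 13,050 = 21.778 ‰

21.78 ‰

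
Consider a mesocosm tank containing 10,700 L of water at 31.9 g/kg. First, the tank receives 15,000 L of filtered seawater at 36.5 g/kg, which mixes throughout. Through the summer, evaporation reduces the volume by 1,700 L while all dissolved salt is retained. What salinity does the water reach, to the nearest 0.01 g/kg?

After mixing: salt = 10,700×31.9 + 15,000×36.5 = 888,830; volume = 25,700 L
After evaporation: salt unchanged = 888,830; volume = 25,700 − 1,700 = 24,000 L
S = 888,830 / 24,000 = 37.0346 g/kg

37.03 g/kg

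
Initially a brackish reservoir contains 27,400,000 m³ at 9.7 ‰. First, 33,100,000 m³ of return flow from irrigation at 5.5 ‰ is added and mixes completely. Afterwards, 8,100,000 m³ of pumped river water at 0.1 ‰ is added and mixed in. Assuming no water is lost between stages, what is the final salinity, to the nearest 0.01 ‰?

6.54 ‰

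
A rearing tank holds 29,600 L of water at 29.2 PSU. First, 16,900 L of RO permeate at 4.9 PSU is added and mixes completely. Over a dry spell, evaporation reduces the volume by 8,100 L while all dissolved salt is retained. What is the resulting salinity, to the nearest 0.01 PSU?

24.66 PSU

After mixing: salt = 29,600×29.2 + 16,900×4.9 = 947,130; volume = 46,500 L
After evaporation: salt unchanged = 947,130; volume = 46,500 − 8,100 = 38,400 L
S = 947,130 / 38,400 = 24.6648 PSU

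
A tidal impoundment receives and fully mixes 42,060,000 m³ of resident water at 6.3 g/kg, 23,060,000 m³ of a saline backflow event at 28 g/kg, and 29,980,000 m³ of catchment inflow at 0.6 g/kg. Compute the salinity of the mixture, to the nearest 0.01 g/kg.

Total salt / total volume:
salt = 42,060,000×6.3 + 23,060,000×28 + 29,980,000×0.6 = 264,978,000 + 645,680,000 + 17,988,000 = 928,646,000
volume = 42,060,000 + 23,060,000 + 29,980,000 = 95,100,000 m³
S = 928,646,000 / 95,100,000 = 9.7649 g/kg

9.76 g/kg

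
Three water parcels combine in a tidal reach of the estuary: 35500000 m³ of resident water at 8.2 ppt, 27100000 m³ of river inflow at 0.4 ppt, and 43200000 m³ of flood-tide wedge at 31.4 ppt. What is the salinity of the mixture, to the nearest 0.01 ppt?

Total salt / total volume:
salt = 35,500,000×8.2 + 27,100,000×0.4 + 43,200,000×31.4 = 291,100,000 + 10,840,000 + 1,356,480,000 = 1,658,420,000
volume = 35,500,000 + 27,100,000 + 43,200,000 = 105,800,000 m³
S = 1,658,420,000 / 105,800,000 = 15.675 ppt

15.68 ppt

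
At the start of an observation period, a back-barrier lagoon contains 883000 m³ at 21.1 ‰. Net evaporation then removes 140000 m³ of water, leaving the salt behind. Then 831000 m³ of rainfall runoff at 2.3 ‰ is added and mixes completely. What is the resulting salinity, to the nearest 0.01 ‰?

After evaporation: salt = 883,000×21.1 = 18,631,300; volume = 883,000 − 140,000 = 743,000 m³
After mixing: salt = 18,631,300 + 831,000×2.3 = 20,542,600; volume = 743,000 + 831,000 = 1,574,000 m³
S = 20,542,600 / 1,574,000 = 13.0512 ‰

13.05 ‰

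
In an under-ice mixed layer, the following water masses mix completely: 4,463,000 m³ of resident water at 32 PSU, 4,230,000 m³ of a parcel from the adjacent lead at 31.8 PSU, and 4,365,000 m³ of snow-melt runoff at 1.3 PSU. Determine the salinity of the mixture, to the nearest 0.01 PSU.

21.67 PSU

Conserving salt mass:
salt = 4,463,000×32 + 4,230,000×31.8 + 4,365,000×1.3 = 142,816,000 + 134,514,000 + 5,674,500 = 283,004,500
volume = 4,463,000 + 4,230,000 + 4,365,000 = 13,058,000 m³
S = 283,004,500 / 13,058,000 = 21.6729 PSU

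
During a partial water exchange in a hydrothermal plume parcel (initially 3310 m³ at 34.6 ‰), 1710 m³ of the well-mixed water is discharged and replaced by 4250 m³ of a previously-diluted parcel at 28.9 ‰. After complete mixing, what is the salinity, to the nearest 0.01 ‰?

Remaining after removal: 1,600 m³ at 34.6 ‰ (salt = 55,360)
After addition: salt = 55,360 + 4,250×28.9 = 178,185; volume = 5,850 m³
S = 178,185 / 5,850 = 30.459 ‰

30.46 ‰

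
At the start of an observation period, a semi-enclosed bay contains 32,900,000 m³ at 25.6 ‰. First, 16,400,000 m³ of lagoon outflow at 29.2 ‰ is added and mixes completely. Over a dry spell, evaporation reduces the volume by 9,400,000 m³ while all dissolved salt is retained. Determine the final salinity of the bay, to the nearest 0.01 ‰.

After mixing: salt = 32,900,000×25.6 + 16,400,000×29.2 = 1,321,120,000; volume = 49,300,000 m³
After evaporation: salt unchanged = 1,321,120,000; volume = 49,300,000 − 9,400,000 = 39,900,000 m³
S = 1,321,120,000 / 39,900,000 = 33.1108 ‰

33.11 ‰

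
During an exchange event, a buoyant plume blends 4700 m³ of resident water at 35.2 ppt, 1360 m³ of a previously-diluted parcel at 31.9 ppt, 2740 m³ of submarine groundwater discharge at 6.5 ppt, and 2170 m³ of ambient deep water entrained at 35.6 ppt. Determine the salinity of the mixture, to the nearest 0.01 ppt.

27.70 ppt

Mass of salt is conserved:
salt = 4,700×35.2 + 1,360×31.9 + 2,740×6.5 + 2,170×35.6 = 165,440 + 43,384 + 17,810 + 77,252 = 303,886
volume = 4,700 + 1,360 + 2,740 + 2,170 = 10,970 m³
S = 303,886 / 10,970 = 27.7015 ppt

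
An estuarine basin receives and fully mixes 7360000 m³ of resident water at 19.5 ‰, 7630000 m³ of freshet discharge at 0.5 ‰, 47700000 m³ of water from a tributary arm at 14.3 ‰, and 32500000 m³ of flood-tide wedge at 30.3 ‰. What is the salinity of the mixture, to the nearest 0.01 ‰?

19.06 ‰

Salt balance:
salt = 7,360,000×19.5 + 7,630,000×0.5 + 47,700,000×14.3 + 32,500,000×30.3 = 143,520,000 + 3,815,000 + 682,110,000 + 984,750,000 = 1,814,195,000
volume = 7,360,000 + 7,630,000 + 47,700,000 + 32,500,000 = 95,190,000 m³
S = 1,814,195,000 / 95,190,000 = 19.0587 ‰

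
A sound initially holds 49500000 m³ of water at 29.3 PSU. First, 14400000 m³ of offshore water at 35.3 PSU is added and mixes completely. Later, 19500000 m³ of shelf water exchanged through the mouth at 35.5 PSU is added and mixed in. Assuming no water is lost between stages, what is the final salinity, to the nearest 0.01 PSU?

Conserving salt mass:
Initial salt = 49,500,000×29.3 = 1,450,350,000
After stage 1: salt = 1,450,350,000 + 14,400,000×35.3 = 1,958,670,000; volume = 63,900,000 m³; S = 30.652 PSU
After stage 2: salt = 1,958,670,000 + 19,500,000×35.5 = 2,650,920,000; volume = 83,400,000 m³
S = 2,650,920,000 / 83,400,000 = 31.7856 PSU

31.79 PSU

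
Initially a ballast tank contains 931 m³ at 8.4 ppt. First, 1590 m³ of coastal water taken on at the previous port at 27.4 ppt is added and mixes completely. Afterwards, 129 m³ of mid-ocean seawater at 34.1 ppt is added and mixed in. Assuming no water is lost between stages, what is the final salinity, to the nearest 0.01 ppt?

21.05 ppt

Weighted by volume,
Initial salt = 931×8.4 = 7,820.4
After stage 1: salt = 7,820.4 + 1,590×27.4 = 51,386.4; volume = 2,521 m³; S = 20.383 ppt
After stage 2: salt = 51,386.4 + 129×34.1 = 55,785.3; volume = 2,650 m³
S = 55,785.3 / 2,650 = 21.0511 ppt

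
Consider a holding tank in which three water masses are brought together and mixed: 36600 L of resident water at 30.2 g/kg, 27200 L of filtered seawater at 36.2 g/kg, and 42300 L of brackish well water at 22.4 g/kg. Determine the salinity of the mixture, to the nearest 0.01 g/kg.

Salt balance:
salt = 36,600×30.2 + 27,200×36.2 + 42,300×22.4 = 1,105,320 + 984,640 + 947,520 = 3,037,480
volume = 36,600 + 27,200 + 42,300 = 106,100 L
S = 3,037,480 / 106,100 = 28.6285 g/kg

28.63 g/kg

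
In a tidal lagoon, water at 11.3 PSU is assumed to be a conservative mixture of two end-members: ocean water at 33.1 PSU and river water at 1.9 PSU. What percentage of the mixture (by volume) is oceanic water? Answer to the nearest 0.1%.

Let g be the oceanic fraction. Salt balance per unit volume:
g×33.1 + (1−g)×1.9 = 11.3
g = (11.3 − 1.9) / (33.1 − 1.9) = 9.4/31.2 = 0.3013

30.1%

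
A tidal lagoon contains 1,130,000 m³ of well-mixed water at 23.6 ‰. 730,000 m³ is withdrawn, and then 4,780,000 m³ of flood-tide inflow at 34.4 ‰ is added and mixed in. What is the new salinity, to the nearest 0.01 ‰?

Remaining after removal: 400,000 m³ at 23.6 ‰ (salt = 9,440,000)
After addition: salt = 9,440,000 + 4,780,000×34.4 = 173,872,000; volume = 5,180,000 m³
S = 173,872,000 / 5,180,000 = 33.566 ‰

33.57 ‰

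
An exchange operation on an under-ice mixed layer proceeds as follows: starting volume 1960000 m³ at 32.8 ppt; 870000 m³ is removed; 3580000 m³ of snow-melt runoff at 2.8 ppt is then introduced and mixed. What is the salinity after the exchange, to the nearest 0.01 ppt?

9.80 ppt

Remaining after removal: 1,090,000 m³ at 32.8 ppt (salt = 35,752,000)
After addition: salt = 35,752,000 + 3,580,000×2.8 = 45,776,000; volume = 4,670,000 m³
S = 45,776,000 / 4,670,000 = 9.8021 ppt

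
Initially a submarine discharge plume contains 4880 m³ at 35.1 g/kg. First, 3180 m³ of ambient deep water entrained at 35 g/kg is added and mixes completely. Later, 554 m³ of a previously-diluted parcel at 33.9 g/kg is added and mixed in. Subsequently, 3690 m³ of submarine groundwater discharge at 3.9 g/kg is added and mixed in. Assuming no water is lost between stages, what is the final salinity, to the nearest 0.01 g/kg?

Salt balance:
Initial salt = 4,880×35.1 = 171,288
After stage 1: salt = 171,288 + 3,180×35 = 282,588; volume = 8,060 m³; S = 35.061 g/kg
After stage 2: salt = 282,588 + 554×33.9 = 301,368.6; volume = 8,614 m³; S = 34.986 g/kg
After stage 3: salt = 301,368.6 + 3,690×3.9 = 315,759.6; volume = 12,304 m³
S = 315,759.6 / 12,304 = 25.6632 g/kg

25.66 g/kg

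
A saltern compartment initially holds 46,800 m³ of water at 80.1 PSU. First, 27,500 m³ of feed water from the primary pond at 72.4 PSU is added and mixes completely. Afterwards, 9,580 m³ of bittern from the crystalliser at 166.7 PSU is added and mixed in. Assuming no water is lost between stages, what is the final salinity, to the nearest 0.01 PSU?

87.47 PSU

Conserving salt mass:
Initial salt = 46,800×80.1 = 3,748,680
After stage 1: salt = 3,748,680 + 27,500×72.4 = 5,739,680; volume = 74,300 m³; S = 77.25 PSU
After stage 2: salt = 5,739,680 + 9,580×166.7 = 7,336,666; volume = 83,880 m³
S = 7,336,666 / 83,880 = 87.4662 PSU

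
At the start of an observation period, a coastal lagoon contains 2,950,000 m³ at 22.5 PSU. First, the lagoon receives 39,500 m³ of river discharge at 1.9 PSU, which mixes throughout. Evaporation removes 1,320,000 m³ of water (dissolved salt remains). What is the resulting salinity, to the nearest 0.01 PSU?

39.80 PSU

After mixing: salt = 2,950,000×22.5 + 39,500×1.9 = 66,450,050; volume = 2,989,500 m³
After evaporation: salt unchanged = 66,450,050; volume = 2,989,500 − 1,320,000 = 1,669,500 m³
S = 66,450,050 / 1,669,500 = 39.8024 PSU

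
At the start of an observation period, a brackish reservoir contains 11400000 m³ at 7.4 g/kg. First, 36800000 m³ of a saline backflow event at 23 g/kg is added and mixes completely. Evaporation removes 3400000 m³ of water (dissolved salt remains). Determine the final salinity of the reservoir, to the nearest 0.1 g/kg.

20.8 g/kg

After mixing: salt = 11,400,000×7.4 + 36,800,000×23 = 930,760,000; volume = 48,200,000 m³
After evaporation: salt unchanged = 930,760,000; volume = 48,200,000 − 3,400,000 = 44,800,000 m³
S = 930,760,000 / 44,800,000 = 20.7759 g/kg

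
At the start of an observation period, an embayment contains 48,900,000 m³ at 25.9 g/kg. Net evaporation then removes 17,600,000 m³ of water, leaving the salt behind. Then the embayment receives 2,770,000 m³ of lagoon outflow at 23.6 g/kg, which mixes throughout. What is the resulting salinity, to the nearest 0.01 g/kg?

39.09 g/kg

After evaporation: salt = 48,900,000×25.9 = 1,266,510,000; volume = 48,900,000 − 17,600,000 = 31,300,000 m³
After mixing: salt = 1,266,510,000 + 2,770,000×23.6 = 1,331,882,000; volume = 31,300,000 + 2,770,000 = 34,070,000 m³
S = 1,331,882,000 / 34,070,000 = 39.0925 g/kg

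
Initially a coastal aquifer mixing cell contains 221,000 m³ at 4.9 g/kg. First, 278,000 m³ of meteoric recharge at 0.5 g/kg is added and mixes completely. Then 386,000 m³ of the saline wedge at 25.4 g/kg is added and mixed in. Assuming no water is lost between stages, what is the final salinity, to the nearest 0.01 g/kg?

Conserving salt mass:
Initial salt = 221,000×4.9 = 1,082,900
After stage 1: salt = 1,082,900 + 278,000×0.5 = 1,221,900; volume = 499,000 m³; S = 2.449 g/kg
After stage 2: salt = 1,221,900 + 386,000×25.4 = 11,026,300; volume = 885,000 m³
S = 11,026,300 / 885,000 = 12.4591 g/kg

12.46 g/kg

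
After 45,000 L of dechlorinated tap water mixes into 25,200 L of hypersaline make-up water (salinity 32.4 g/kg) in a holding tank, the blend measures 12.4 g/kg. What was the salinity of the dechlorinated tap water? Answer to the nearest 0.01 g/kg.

1.20 g/kg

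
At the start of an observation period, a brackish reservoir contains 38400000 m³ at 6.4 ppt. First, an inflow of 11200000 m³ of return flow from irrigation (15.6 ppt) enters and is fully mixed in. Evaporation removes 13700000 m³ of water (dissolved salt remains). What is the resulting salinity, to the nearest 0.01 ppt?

After mixing: salt = 38,400,000×6.4 + 11,200,000×15.6 = 420,480,000; volume = 49,600,000 m³
After evaporation: salt unchanged = 420,480,000; volume = 49,600,000 − 13,700,000 = 35,900,000 m³
S = 420,480,000 / 35,900,000 = 11.7125 ppt

11.71 ppt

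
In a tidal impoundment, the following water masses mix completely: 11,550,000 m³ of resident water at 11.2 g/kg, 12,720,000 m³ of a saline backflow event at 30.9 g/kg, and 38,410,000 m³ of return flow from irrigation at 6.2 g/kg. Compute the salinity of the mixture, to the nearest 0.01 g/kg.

Total salt / total volume:
salt = 11,550,000×11.2 + 12,720,000×30.9 + 38,410,000×6.2 = 129,360,000 + 393,048,000 + 238,142,000 = 760,550,000
volume = 11,550,000 + 12,720,000 + 38,410,000 = 62,680,000 m³
S = 760,550,000 / 62,680,000 = 12.1339 g/kg

12.13 g/kg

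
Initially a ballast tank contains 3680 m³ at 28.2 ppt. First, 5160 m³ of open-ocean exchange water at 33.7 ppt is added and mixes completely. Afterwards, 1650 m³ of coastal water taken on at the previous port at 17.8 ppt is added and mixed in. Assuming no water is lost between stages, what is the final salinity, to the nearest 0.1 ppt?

By conservation of dissolved salt,
Initial salt = 3,680×28.2 = 103,776
After stage 1: salt = 103,776 + 5,160×33.7 = 277,668; volume = 8,840 m³; S = 31.41 ppt
After stage 2: salt = 277,668 + 1,650×17.8 = 307,038; volume = 10,490 m³
S = 307,038 / 10,490 = 29.2696 ppt

29.3 ppt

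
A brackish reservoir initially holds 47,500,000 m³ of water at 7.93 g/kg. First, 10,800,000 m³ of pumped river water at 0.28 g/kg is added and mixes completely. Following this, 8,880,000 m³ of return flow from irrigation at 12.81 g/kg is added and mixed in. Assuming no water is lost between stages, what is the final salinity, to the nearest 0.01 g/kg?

7.35 g/kg

Conserving salt mass:
Initial salt = 47,500,000×7.93 = 376,675,000
After stage 1: salt = 376,675,000 + 10,800,000×0.28 = 379,699,000; volume = 58,300,000 m³; S = 6.513 g/kg
After stage 2: salt = 379,699,000 + 8,880,000×12.81 = 493,451,800; volume = 67,180,000 m³
S = 493,451,800 / 67,180,000 = 7.3452 g/kg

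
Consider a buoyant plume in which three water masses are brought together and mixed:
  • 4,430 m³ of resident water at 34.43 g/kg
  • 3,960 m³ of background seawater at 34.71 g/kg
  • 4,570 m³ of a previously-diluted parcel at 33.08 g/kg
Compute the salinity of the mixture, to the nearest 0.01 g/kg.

By conservation of dissolved salt,
salt = 4,430×34.43 + 3,960×34.71 + 4,570×33.08 = 152,524.9 + 137,451.6 + 151,175.6 = 441,152.1
volume = 4,430 + 3,960 + 4,570 = 12,960 m³
S = 441,152.1 / 12,960 = 34.0395 g/kg

34.04 g/kg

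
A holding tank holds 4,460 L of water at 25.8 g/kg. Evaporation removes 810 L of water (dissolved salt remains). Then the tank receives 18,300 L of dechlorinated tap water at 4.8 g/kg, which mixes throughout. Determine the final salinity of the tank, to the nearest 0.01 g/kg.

After evaporation: salt = 4,460×25.8 = 115,068; volume = 4,460 − 810 = 3,650 L
After mixing: salt = 115,068 + 18,300×4.8 = 202,908; volume = 3,650 + 18,300 = 21,950 L
S = 202,908 / 21,950 = 9.2441 g/kg

9.24 g/kg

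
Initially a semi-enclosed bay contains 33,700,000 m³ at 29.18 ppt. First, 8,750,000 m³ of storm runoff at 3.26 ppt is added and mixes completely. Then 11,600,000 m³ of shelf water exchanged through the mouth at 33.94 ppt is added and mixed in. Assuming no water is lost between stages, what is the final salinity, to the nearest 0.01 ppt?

26.01 ppt

Mass of salt is conserved:
Initial salt = 33,700,000×29.18 = 983,366,000
After stage 1: salt = 983,366,000 + 8,750,000×3.26 = 1,011,891,000; volume = 42,450,000 m³; S = 23.837 ppt
After stage 2: salt = 1,011,891,000 + 11,600,000×33.94 = 1,405,595,000; volume = 54,050,000 m³
S = 1,405,595,000 / 54,050,000 = 26.0055 ppt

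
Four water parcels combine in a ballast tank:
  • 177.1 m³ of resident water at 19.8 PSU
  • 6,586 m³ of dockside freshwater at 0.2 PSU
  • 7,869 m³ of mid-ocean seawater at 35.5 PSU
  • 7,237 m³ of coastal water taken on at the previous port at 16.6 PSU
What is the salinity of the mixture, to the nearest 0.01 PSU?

18.49 PSU

Salt balance:
salt = 177.1×19.8 + 6,586×0.2 + 7,869×35.5 + 7,237×16.6 = 3,506.58 + 1,317.2 + 279,349.5 + 120,134.2 = 404,307.48
volume = 177.1 + 6,586 + 7,869 + 7,237 = 21,869.1 m³
S = 404,307.48 / 21,869.1 = 18.4876 PSU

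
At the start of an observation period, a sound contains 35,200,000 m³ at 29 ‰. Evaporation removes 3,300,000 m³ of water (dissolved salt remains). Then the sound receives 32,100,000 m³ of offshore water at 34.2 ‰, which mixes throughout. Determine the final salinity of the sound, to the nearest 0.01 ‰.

33.10 ‰

After evaporation: salt = 35,200,000×29 = 1,020,800,000; volume = 35,200,000 − 3,300,000 = 31,900,000 m³
After mixing: salt = 1,020,800,000 + 32,100,000×34.2 = 2,118,620,000; volume = 31,900,000 + 32,100,000 = 64,000,000 m³
S = 2,118,620,000 / 64,000,000 = 33.1034 ‰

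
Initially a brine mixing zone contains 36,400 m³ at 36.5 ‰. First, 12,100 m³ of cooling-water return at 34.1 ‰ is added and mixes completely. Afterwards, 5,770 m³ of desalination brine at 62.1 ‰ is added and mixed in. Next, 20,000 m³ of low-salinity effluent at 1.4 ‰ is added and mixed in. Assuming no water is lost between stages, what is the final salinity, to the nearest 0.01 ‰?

28.65 ‰

Conserving salt mass:
Initial salt = 36,400×36.5 = 1,328,600
After stage 1: salt = 1,328,600 + 12,100×34.1 = 1,741,210; volume = 48,500 m³; S = 35.901 ‰
After stage 2: salt = 1,741,210 + 5,770×62.1 = 2,099,527; volume = 54,270 m³; S = 38.687 ‰
After stage 3: salt = 2,099,527 + 20,000×1.4 = 2,127,527; volume = 74,270 m³
S = 2,127,527 / 74,270 = 28.6458 ‰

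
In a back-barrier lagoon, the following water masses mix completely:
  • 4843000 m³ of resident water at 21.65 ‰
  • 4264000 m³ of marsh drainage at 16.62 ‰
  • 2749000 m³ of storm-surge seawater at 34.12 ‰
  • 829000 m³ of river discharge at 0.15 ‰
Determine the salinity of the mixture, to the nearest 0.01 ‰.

21.26 ‰

Mass of salt is conserved:
salt = 4,843,000×21.65 + 4,264,000×16.62 + 2,749,000×34.12 + 829,000×0.15 = 104,850,950 + 70,867,680 + 93,795,880 + 124,350 = 269,638,860
volume = 4,843,000 + 4,264,000 + 2,749,000 + 829,000 = 12,685,000 m³
S = 269,638,860 / 12,685,000 = 21.2565 ‰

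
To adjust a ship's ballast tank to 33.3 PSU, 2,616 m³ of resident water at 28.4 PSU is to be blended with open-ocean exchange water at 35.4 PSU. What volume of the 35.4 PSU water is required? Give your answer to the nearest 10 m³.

Salt balance: 2,616×28.4 + V×35.4 = (2,616+V)×33.3
74,294.4 + 35.4V = 87,112.8 + 33.3V
12,818.4 = 2.1V
V = 6,104 m³

6100 m³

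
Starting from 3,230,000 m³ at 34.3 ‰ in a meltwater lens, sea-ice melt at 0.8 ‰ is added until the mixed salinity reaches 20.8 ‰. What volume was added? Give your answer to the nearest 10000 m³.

Salt balance: 3,230,000×34.3 + V×0.8 = (3,230,000+V)×20.8
110,789,000 + 0.8V = 67,184,000 + 20.8V
43,605,000 = 20V
V = 2,180,250 m³

2180000 m³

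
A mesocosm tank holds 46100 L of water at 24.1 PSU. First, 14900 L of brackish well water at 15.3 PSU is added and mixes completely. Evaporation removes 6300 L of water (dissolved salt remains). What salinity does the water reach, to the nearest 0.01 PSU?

24.48 PSU

After mixing: salt = 46,100×24.1 + 14,900×15.3 = 1,338,980; volume = 61,000 L
After evaporation: salt unchanged = 1,338,980; volume = 61,000 − 6,300 = 54,700 L
S = 1,338,980 / 54,700 = 24.4786 PSU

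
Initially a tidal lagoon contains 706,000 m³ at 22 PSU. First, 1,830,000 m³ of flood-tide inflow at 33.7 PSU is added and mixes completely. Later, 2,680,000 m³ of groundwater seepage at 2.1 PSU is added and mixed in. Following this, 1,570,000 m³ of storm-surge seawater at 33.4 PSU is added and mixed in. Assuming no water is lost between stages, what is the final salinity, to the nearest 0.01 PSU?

19.93 PSU

Salt balance:
Initial salt = 706,000×22 = 15,532,000
After stage 1: salt = 15,532,000 + 1,830,000×33.7 = 77,203,000; volume = 2,536,000 m³; S = 30.443 PSU
After stage 2: salt = 77,203,000 + 2,680,000×2.1 = 82,831,000; volume = 5,216,000 m³; S = 15.88 PSU
After stage 3: salt = 82,831,000 + 1,570,000×33.4 = 135,269,000; volume = 6,786,000 m³
S = 135,269,000 / 6,786,000 = 19.9335 PSU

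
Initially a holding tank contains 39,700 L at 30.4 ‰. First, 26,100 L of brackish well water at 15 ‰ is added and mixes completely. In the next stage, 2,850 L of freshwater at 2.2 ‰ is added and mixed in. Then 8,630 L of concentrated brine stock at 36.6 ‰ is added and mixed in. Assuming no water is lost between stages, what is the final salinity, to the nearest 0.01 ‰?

24.85 ‰

By conservation of dissolved salt,
Initial salt = 39,700×30.4 = 1,206,880
After stage 1: salt = 1,206,880 + 26,100×15 = 1,598,380; volume = 65,800 L; S = 24.291 ‰
After stage 2: salt = 1,598,380 + 2,850×2.2 = 1,604,650; volume = 68,650 L; S = 23.374 ‰
After stage 3: salt = 1,604,650 + 8,630×36.6 = 1,920,508; volume = 77,280 L
S = 1,920,508 / 77,280 = 24.8513 ‰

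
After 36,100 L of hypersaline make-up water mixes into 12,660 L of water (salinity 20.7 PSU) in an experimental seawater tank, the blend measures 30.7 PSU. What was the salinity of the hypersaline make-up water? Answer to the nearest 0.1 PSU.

Salt balance: 12,660×20.7 + 36,100×S = 48,760×30.7
262,062 + 36,100·S = 1,496,932
S = (1,496,932 − 262,062) / 36,100 = 34.2069 PSU

34.2 PSU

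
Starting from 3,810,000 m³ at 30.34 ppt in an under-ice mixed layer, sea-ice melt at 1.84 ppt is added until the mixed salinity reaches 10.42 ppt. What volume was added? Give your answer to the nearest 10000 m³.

8850000 m³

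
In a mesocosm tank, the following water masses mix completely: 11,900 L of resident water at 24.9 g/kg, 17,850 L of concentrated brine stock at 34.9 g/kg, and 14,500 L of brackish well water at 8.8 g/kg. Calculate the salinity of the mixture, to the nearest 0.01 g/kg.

Mass of salt is conserved:
salt = 11,900×24.9 + 17,850×34.9 + 14,500×8.8 = 296,310 + 622,965 + 127,600 = 1,046,875
volume = 11,900 + 17,850 + 14,500 = 44,250 L
S = 1,046,875 / 44,250 = 23.6582 g/kg

23.66 g/kg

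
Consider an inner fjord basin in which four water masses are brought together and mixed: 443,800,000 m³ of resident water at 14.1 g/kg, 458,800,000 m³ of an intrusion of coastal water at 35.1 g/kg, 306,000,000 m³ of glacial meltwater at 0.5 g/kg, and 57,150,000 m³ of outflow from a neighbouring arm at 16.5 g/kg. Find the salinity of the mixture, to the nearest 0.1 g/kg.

Conserving salt mass:
salt = 443,800,000×14.1 + 458,800,000×35.1 + 306,000,000×0.5 + 57,150,000×16.5 = 6,257,580,000 + 16,103,880,000 + 153,000,000 + 942,975,000 = 23,457,435,000
volume = 443,800,000 + 458,800,000 + 306,000,000 + 57,150,000 = 1,265,750,000 m³
S = 23,457,435,000 / 1,265,750,000 = 18.532 g/kg

18.5 g/kg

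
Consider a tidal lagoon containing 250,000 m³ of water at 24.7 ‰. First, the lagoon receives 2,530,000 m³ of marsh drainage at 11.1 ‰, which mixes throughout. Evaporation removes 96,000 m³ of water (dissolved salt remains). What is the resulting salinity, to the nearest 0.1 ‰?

12.8 ‰

After mixing: salt = 250,000×24.7 + 2,530,000×11.1 = 34,258,000; volume = 2,780,000 m³
After evaporation: salt unchanged = 34,258,000; volume = 2,780,000 − 96,000 = 2,684,000 m³
S = 34,258,000 / 2,684,000 = 12.7638 ‰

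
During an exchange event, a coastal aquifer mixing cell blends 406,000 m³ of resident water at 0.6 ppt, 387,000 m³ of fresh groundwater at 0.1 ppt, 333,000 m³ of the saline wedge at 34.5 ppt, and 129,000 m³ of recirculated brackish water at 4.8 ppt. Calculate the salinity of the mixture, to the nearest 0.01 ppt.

Conserving salt mass:
salt = 406,000×0.6 + 387,000×0.1 + 333,000×34.5 + 129,000×4.8 = 243,600 + 38,700 + 11,488,500 + 619,200 = 12,390,000
volume = 406,000 + 387,000 + 333,000 + 129,000 = 1,255,000 m³
S = 12,390,000 / 1,255,000 = 9.8725 ppt

9.87 ppt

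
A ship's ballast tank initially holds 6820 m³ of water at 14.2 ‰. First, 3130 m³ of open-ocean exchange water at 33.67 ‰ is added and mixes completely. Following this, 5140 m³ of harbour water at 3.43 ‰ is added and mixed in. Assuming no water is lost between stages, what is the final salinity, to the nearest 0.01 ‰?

Total salt / total volume:
Initial salt = 6,820×14.2 = 96,844
After stage 1: salt = 96,844 + 3,130×33.67 = 202,231.1; volume = 9,950 m³; S = 20.325 ‰
After stage 2: salt = 202,231.1 + 5,140×3.43 = 219,861.3; volume = 15,090 m³
S = 219,861.3 / 15,090 = 14.57 ‰

14.57 ‰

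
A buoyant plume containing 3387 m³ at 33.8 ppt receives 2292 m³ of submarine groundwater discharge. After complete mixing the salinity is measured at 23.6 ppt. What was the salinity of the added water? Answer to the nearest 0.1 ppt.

Salt balance: 3,387×33.8 + 2,292×S = 5,679×23.6
114,480.6 + 2,292·S = 134,024.4
S = (134,024.4 − 114,480.6) / 2,292 = 8.527 ppt

8.5 ppt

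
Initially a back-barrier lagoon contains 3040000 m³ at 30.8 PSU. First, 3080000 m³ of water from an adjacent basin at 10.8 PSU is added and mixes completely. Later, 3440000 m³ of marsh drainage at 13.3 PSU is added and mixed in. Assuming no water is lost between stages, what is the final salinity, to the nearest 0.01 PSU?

18.06 PSU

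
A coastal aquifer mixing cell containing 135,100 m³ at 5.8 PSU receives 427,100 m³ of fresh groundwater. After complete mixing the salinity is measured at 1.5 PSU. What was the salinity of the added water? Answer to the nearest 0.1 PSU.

Salt balance: 135,100×5.8 + 427,100×S = 562,200×1.5
783,580 + 427,100·S = 843,300
S = (843,300 − 783,580) / 427,100 = 0.1398 PSU

0.1 PSU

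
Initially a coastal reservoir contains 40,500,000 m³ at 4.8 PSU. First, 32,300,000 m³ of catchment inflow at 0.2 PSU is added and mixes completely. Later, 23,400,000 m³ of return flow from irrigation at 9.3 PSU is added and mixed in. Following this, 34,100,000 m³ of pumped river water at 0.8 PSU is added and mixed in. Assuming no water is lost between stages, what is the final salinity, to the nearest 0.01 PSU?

3.42 PSU

By conservation of dissolved salt,
Initial salt = 40,500,000×4.8 = 194,400,000
After stage 1: salt = 194,400,000 + 32,300,000×0.2 = 200,860,000; volume = 72,800,000 m³; S = 2.759 PSU
After stage 2: salt = 200,860,000 + 23,400,000×9.3 = 418,480,000; volume = 96,200,000 m³; S = 4.35 PSU
After stage 3: salt = 418,480,000 + 34,100,000×0.8 = 445,760,000; volume = 130,300,000 m³
S = 445,760,000 / 130,300,000 = 3.421 PSU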